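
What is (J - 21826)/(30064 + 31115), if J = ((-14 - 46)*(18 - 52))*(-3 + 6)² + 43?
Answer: -1141/20393 ≈ -0.055951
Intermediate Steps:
J = 18403 (J = -60*(-34)*3² + 43 = 2040*9 + 43 = 18360 + 43 = 18403)
(J - 21826)/(30064 + 31115) = (18403 - 21826)/(30064 + 31115) = -3423/61179 = -3423*1/61179 = -1141/20393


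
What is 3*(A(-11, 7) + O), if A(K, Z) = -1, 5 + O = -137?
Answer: -429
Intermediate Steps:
O = -142 (O = -5 - 137 = -142)
3*(A(-11, 7) + O) = 3*(-1 - 142) = 3*(-143) = -429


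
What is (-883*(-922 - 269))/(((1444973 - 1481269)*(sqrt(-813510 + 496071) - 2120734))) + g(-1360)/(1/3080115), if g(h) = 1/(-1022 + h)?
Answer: -41900275282418191097703/32403483888509023420 + 9464877*I*sqrt(3919)/163241732435813720 ≈ -1293.1 + 3.6297e-9*I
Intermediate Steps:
(-883*(-922 - 269))/(((1444973 - 1481269)*(sqrt(-813510 + 496071) - 2120734))) + g(-1360)/(1/3080115) = (-883*(-922 - 269))/(((1444973 - 1481269)*(sqrt(-813510 + 496071) - 2120734))) + 1/((-1022 - 1360)*(1/3080115)) = (-883*(-1191))/((-36296*(sqrt(-317439) - 2120734))) + 1/((-2382)*(1/3080115)) = 1051653/((-36296*(9*I*sqrt(3919) - 2120734))) - 1/2382*3080115 = 1051653/((-36296*(-2120734 + 9*I*sqrt(3919)))) - 1026705/794 = 1051653/(76974161264 - 326664*I*sqrt(3919)) - 1026705/794 = -1026705/794 + 1051653/(76974161264 - 326664*I*sqrt(3919))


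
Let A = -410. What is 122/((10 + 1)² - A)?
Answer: 122/531 ≈ 0.22976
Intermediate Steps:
122/((10 + 1)² - A) = 122/((10 + 1)² - 1*(-410)) = 122/(11² + 410) = 122/(121 + 410) = 122/531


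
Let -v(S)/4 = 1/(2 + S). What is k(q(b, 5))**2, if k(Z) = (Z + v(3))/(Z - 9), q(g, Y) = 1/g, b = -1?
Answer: 81/2500 ≈ 0.032400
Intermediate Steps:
v(S) = -4/(2 + S)
k(Z) = (-4/5 + Z)/(-9 + Z) (k(Z) = (Z - 4/(2 + 3))/(Z - 9) = (Z - 4/5)/(-9 + Z) = (-4/5 + Z)/(-9 + Z))
k(q(b, 5))**2 = ((-4/5 + 1/(-1))/(-9 + 1/(-1)))**2 = ((-4/5 - 1)/(-9 - 1))**2 = (-9/5/(-10))**2 = (-1/10*(-9/5))**2 = (9/50)**2 = 81/2500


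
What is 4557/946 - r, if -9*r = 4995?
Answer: 529587/946 ≈ 559.82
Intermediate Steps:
r = -555 (r = -⅑*4995 = -555)
4557/946 - r = 4557/946 - 1*(-555) = 4557*(1/946) + 555 = 4557/946 + 555 = 529587/946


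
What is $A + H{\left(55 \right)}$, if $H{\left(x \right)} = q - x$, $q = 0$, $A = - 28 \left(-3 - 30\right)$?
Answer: $869$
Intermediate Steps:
$A = 924$ ($A = \left(-28\right) \left(-33\right) = 924$)
$H{\left(x \right)} = - x$ ($H{\left(x \right)} = 0 - x = - x$)
$A + H{\left(55 \right)} = 924 - 55 = 869$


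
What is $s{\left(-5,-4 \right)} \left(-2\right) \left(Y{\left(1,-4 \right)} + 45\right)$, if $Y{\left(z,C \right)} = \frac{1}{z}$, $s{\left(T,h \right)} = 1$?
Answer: $-92$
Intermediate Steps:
$s{\left(-5,-4 \right)} \left(-2\right) \left(Y{\left(1,-4 \right)} + 45\right) = 1 \left(-2\right) \left(1^{-1} + 45\right) = - 2 \left(1 + 45\right) = \left(-2\right) 46 = -92$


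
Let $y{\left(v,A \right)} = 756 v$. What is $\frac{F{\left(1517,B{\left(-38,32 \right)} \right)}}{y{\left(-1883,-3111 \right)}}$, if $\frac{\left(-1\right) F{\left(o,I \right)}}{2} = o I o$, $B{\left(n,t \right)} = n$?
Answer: $- \frac{43724491}{355887} \approx -122.86$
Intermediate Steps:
$F{\left(o,I \right)} = - 2 I o^{2}$ ($F{\left(o,I \right)} = - 2 o I o = - 2 I o o = - 2 I o^{2}$)
$\frac{F{\left(1517,B{\left(-38,32 \right)} \right)}}{y{\left(-1883,-3111 \right)}} = \frac{\left(-2\right) \left(-38\right) 1517^{2}}{756 \left(-1883\right)} = \frac{\left(-2\right) \left(-38\right) 2301289}{-1423548} = 174897964 \left(- \frac{1}{1423548}\right) = - \frac{43724491}{355887}$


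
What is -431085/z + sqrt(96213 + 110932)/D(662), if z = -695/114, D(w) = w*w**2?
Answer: 9828738/139 + sqrt(207145)/290117528 ≈ 70710.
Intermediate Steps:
D(w) = w**3
z = -695/114 (z = -695*1/114 = -695/114 ≈ -6.0965)
-431085/z + sqrt(96213 + 110932)/D(662) = -431085/(-695/114) + sqrt(96213 + 110932)/(662**3) = -431085*(-114/695) + sqrt(207145)/290117528 = 9828738/139 + sqrt(207145)*(1/290117528) = 9828738/139 + sqrt(207145)/290117528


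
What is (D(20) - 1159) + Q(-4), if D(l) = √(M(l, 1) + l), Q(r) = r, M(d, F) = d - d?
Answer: -1163 + 2*√5 ≈ -1158.5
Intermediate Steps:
M(d, F) = 0
D(l) = √l (D(l) = √(0 + l) = √l)
(D(20) - 1159) + Q(-4) = (√20 - 1159) - 4 = (2*√5 - 1159) - 4 = (-1159 + 2*√5) - 4 = -1163 + 2*√5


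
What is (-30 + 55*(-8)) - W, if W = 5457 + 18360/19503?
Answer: -12845849/2167 ≈ -5927.9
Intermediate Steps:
W = 11827359/2167 (W = 5457 + 18360*(1/19503) = 5457 + 2040/2167 = 11827359/2167 ≈ 5457.9)
(-30 + 55*(-8)) - W = (-30 + 55*(-8)) - 1*11827359/2167 = (-30 - 440) - 11827359/2167 = -470 - 11827359/2167 = -12845849/2167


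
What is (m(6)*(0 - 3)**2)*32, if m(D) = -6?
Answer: -1728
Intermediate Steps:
(m(6)*(0 - 3)**2)*32 = -6*(0 - 3)**2*32 = -6*(-3)**2*32 = -6*9*32 = -54*32 = -1728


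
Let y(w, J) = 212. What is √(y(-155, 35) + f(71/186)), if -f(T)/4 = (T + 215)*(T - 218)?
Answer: √1623382685/93 ≈ 433.24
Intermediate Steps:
f(T) = -4*(-218 + T)*(215 + T) (f(T) = -4*(T + 215)*(T - 218) = -4*(215 + T)*(-218 + T) = -4*(-218 + T)*(215 + T))
√(y(-155, 35) + f(71/186)) = √(212 + (187480 - 4*(71/186)² + 12*(71/186))) = √(212 + (187480 - 4*5041/34596 + 142/31)) = √(212 + (187480 - 5041/8649 + 142/31)) = √(212 + 1621549097/8649) = √(1623382685/8649) = √1623382685/93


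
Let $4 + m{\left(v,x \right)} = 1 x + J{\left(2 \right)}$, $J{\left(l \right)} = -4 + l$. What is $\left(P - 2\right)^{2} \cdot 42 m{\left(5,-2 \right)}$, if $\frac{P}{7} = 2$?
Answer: $-48384$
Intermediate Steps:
$P = 14$ ($P = 7 \cdot 2 = 14$)
$m{\left(v,x \right)} = -6 + x$ ($m{\left(v,x \right)} = -4 + \left(1 x + \left(-4 + 2\right)\right) = -4 + \left(x - 2\right) = -4 + \left(-2 + x\right) = -6 + x$)
$\left(P - 2\right)^{2} \cdot 42 m{\left(5,-2 \right)} = \left(14 - 2\right)^{2} \cdot 42 \left(-6 - 2\right) = 12^{2} \cdot 42 \left(-8\right) = 144 \cdot 42 \left(-8\right) = 6048 \left(-8\right) = -48384$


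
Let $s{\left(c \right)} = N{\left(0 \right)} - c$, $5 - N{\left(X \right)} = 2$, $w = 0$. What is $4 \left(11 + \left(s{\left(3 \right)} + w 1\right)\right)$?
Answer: $44$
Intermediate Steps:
$N{\left(X \right)} = 3$ ($N{\left(X \right)} = 5 - 2 = 3$)
$s{\left(c \right)} = 3 - c$
$4 \left(11 + \left(s{\left(3 \right)} + w 1\right)\right) = 4 \left(11 + \left(\left(3 - 3\right) + 0 \cdot 1\right)\right) = 4 \left(11 + \left(\left(3 - 3\right) + 0\right)\right) = 4 \left(11 + \left(0 + 0\right)\right) = 4 \left(11 + 0\right) = 4 \cdot 11 = 44$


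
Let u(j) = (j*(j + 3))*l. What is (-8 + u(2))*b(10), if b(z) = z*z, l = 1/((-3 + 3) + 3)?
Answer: -1400/3 ≈ -466.67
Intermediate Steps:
l = 1/3 (l = 1/(0 + 3) = 1/3 ≈ 0.33333)
b(z) = z**2
u(j) = j*(3 + j)/3 (u(j) = (j*(j + 3))*(1/3) = (j*(3 + j))*(1/3) = j*(3 + j)/3)
(-8 + u(2))*b(10) = (-8 + (1/3)*2*(3 + 2))*10**2 = (-8 + (1/3)*2*5)*100 = (-8 + 10/3)*100 = -14/3*100 = -1400/3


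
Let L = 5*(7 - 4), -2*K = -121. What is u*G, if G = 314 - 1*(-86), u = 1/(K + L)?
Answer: 800/151 ≈ 5.2980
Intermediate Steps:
K = 121/2 (K = -1/2*(-121) = 121/2 ≈ 60.500)
L = 15 (L = 5*3 = 15)
u = 2/151 (u = 1/(121/2 + 15) = 1/(151/2) = 2/151 ≈ 0.013245)
G = 400 (G = 314 + 86 = 400)
u*G = (2/151)*400 = 800/151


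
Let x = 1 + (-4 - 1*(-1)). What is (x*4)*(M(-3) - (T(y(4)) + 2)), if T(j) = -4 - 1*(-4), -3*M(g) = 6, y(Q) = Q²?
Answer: 32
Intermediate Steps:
M(g) = -2 (M(g) = -⅓*6 = -2)
T(j) = 0 (T(j) = -4 + 4 = 0)
x = -2 (x = 1 + (-4 + 1) = 1 - 3 = -2)
(x*4)*(M(-3) - (T(y(4)) + 2)) = (-2*4)*(-2 - (0 + 2)) = -8*(-2 - 1*2) = -8*(-2 - 2) = -8*(-4) = 32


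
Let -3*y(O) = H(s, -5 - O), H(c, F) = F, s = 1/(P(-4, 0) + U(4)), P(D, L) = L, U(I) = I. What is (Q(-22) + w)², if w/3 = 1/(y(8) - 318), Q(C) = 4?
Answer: 14100025/885481 ≈ 15.924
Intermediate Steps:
s = ¼ (s = 1/(0 + 4) = 1/4 = ¼ ≈ 0.25000)
y(O) = 5/3 + O/3 (y(O) = -(-5 - O)/3 = 5/3 + O/3)
w = -9/941 (w = 3/((5/3 + (⅓)*8) - 318) = 3/((5/3 + 8/3) - 318) = 3/(13/3 - 318) = 3/(-941/3) = 3*(-3/941) = -9/941 ≈ -0.0095643)
(Q(-22) + w)² = (4 - 9/941)² = (3755/941)² = 14100025/885481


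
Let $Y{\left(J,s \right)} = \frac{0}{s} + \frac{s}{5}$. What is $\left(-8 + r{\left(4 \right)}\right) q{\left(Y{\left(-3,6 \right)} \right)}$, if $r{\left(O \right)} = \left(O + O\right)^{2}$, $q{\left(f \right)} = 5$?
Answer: $280$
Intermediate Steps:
$Y{\left(J,s \right)} = \frac{s}{5}$ ($Y{\left(J,s \right)} = 0 + s \frac{1}{5} = 0 + \frac{s}{5} = \frac{s}{5}$)
$r{\left(O \right)} = 4 O^{2}$ ($r{\left(O \right)} = \left(2 O\right)^{2} = 4 O^{2}$)
$\left(-8 + r{\left(4 \right)}\right) q{\left(Y{\left(-3,6 \right)} \right)} = \left(-8 + 4 \cdot 4^{2}\right) 5 = \left(-8 + 4 \cdot 16\right) 5 = \left(-8 + 64\right) 5 = 56 \cdot 5 = 280$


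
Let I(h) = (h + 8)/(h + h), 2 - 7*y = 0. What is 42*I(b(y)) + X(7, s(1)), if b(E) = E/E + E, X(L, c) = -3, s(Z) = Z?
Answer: 446/3 ≈ 148.67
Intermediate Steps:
y = 2/7 (y = 2/7 - ⅐*0 = 2/7 + 0 = 2/7 ≈ 0.28571)
b(E) = 1 + E
I(h) = (8 + h)/(2*h) (I(h) = (8 + h)/((2*h)) = (8 + h)*(1/(2*h)) = (8 + h)/(2*h))
42*I(b(y)) + X(7, s(1)) = 42*((8 + (1 + 2/7))/(2*(1 + 2/7))) - 3 = 42*((8 + 9/7)/(2*(9/7))) - 3 = 42*((½)*(7/9)*(65/7)) - 3 = 42*(65/18) - 3 = 455/3 - 3 = 446/3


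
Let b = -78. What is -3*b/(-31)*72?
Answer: -16848/31 ≈ -543.48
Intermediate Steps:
-3*b/(-31)*72 = -(-234)/(-31)*72 = -(-234)*(-1)/31*72 = -3*78/31*72 = -234/31*72 = -16848/31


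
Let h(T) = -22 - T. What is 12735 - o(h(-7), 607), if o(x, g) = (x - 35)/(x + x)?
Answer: 38200/3 ≈ 12733.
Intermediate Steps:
o(x, g) = (-35 + x)/(2*x) (o(x, g) = (-35 + x)/((2*x)) = (-35 + x)*(1/(2*x)) = (-35 + x)/(2*x))
12735 - o(h(-7), 607) = 12735 - (-35 + (-22 - 1*(-7)))/(2*(-22 - 1*(-7))) = 12735 - (-35 + (-22 + 7))/(2*(-22 + 7)) = 12735 - (-35 - 15)/(2*(-15)) = 12735 - (-1)*(-50)/(2*15) = 12735 - 1*5/3 = 12735 - 5/3 = 38200/3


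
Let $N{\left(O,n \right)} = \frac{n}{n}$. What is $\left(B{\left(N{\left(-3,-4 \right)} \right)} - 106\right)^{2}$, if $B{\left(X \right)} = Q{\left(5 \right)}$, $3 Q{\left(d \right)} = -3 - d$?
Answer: $\frac{106276}{9} \approx 11808.0$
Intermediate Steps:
$N{\left(O,n \right)} = 1$
$Q{\left(d \right)} = -1 - \frac{d}{3}$ ($Q{\left(d \right)} = \frac{-3 - d}{3} = -1 - \frac{d}{3}$)
$B{\left(X \right)} = - \frac{8}{3}$ ($B{\left(X \right)} = -1 - \frac{5}{3} = - \frac{8}{3}$)
$\left(B{\left(N{\left(-3,-4 \right)} \right)} - 106\right)^{2} = \left(- \frac{8}{3} - 106\right)^{2} = \left(- \frac{326}{3}\right)^{2} = \frac{106276}{9}$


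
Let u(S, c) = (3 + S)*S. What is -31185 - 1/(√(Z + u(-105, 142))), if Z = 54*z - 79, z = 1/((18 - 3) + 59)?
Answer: -31185 - √14554838/393374 ≈ -31185.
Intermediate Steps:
z = 1/74 (z = 1/(15 + 59) = 1/74 ≈ 0.013514)
u(S, c) = S*(3 + S)
Z = -2896/37 (Z = 54*(1/74) - 79 = 27/37 - 79 = -2896/37 ≈ -78.270)
-31185 - 1/(√(Z + u(-105, 142))) = -31185 - 1/(√(-2896/37 - 105*(3 - 105))) = -31185 - 1/(√(-2896/37 - 105*(-102))) = -31185 - 1/(√(-2896/37 + 10710)) = -31185 - 1/(√(393374/37)) = -31185 - 1/(√14554838/37) = -31185 - √14554838/393374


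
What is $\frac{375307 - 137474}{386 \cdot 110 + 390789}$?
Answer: $\frac{237833}{433249} \approx 0.54895$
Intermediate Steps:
$\frac{375307 - 137474}{386 \cdot 110 + 390789} = \frac{237833}{42460 + 390789} = \frac{237833}{433249}$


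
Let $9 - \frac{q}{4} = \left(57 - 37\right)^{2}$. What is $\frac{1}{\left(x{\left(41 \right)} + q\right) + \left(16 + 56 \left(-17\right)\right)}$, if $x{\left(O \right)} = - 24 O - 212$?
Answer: $- \frac{1}{3696} \approx -0.00027056$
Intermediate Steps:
$x{\left(O \right)} = -212 - 24 O$
$q = -1564$ ($q = 36 - 4 \left(57 - 37\right)^{2} = 36 - 4 \cdot 20^{2} = 36 - 1600 = -1564$)
$\frac{1}{\left(x{\left(41 \right)} + q\right) + \left(16 + 56 \left(-17\right)\right)} = \frac{1}{\left(\left(-212 - 984\right) - 1564\right) + \left(16 + 56 \left(-17\right)\right)} = \frac{1}{\left(\left(-212 - 984\right) - 1564\right) + \left(16 - 952\right)} = \frac{1}{\left(-1196 - 1564\right) - 936} = \frac{1}{-2760 - 936} = \frac{1}{-3696} = - \frac{1}{3696}$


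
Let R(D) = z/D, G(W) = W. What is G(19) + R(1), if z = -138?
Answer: -119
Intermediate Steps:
R(D) = -138/D
G(19) + R(1) = 19 - 138/1 = 19 - 138*1 = 19 - 138 = -119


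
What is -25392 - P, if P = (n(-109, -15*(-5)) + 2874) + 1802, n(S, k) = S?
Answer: -29959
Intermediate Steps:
P = 4567 (P = (-109 + 2874) + 1802 = 2765 + 1802 = 4567)
-25392 - P = -25392 - 1*4567 = -25392 - 4567 = -29959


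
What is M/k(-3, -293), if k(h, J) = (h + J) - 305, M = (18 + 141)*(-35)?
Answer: 5565/601 ≈ 9.2596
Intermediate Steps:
M = -5565 (M = 159*(-35) = -5565)
k(h, J) = -305 + J + h (k(h, J) = (J + h) - 305 = -305 + J + h)
M/k(-3, -293) = -5565/(-305 - 293 - 3) = -5565/(-601) = -5565*(-1/601) = 5565/601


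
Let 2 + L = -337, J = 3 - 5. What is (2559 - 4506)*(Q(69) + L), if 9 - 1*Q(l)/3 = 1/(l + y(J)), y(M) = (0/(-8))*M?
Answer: 13973619/23 ≈ 6.0755e+5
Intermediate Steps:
J = -2
y(M) = 0 (y(M) = (0*(-⅛))*M = 0*M = 0)
L = -339 (L = -2 - 337 = -339)
Q(l) = 27 - 3/l (Q(l) = 27 - 3/(l + 0) = 27 - 3/l)
(2559 - 4506)*(Q(69) + L) = (2559 - 4506)*((27 - 3/69) - 339) = -1947*((27 - 3*1/69) - 339) = -1947*((27 - 1/23) - 339) = -1947*(620/23 - 339) = -1947*(-7177/23) = 13973619/23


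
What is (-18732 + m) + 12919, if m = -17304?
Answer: -23117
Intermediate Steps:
(-18732 + m) + 12919 = (-18732 - 17304) + 12919 = -36036 + 12919 = -23117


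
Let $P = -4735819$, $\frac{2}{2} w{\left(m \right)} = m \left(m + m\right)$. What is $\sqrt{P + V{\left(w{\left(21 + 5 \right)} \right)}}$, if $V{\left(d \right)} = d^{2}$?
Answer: $i \sqrt{2907915} \approx 1705.3 i$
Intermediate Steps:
$w{\left(m \right)} = 2 m^{2}$ ($w{\left(m \right)} = m \left(m + m\right) = m 2 m = 2 m^{2}$)
$\sqrt{P + V{\left(w{\left(21 + 5 \right)} \right)}} = \sqrt{-4735819 + \left(2 \left(21 + 5\right)^{2}\right)^{2}} = \sqrt{-4735819 + \left(2 \cdot 26^{2}\right)^{2}} = \sqrt{-4735819 + \left(2 \cdot 676\right)^{2}} = \sqrt{-4735819 + 1352^{2}} = \sqrt{-4735819 + 1827904} = \sqrt{-2907915} = i \sqrt{2907915}$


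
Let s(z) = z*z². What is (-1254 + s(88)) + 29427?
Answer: 709645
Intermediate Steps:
s(z) = z³
(-1254 + s(88)) + 29427 = (-1254 + 88³) + 29427 = (-1254 + 681472) + 29427 = 680218 + 29427 = 709645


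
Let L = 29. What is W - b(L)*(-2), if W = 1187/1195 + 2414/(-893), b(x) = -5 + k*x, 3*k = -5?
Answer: -346957417/3201405 ≈ -108.38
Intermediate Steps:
k = -5/3 (k = (⅓)*(-5) = -5/3 ≈ -1.6667)
b(x) = -5 - 5*x/3
W = -1824739/1067135 (W = 1187*(1/1195) + 2414*(-1/893) = 1187/1195 - 2414/893 = -1824739/1067135 ≈ -1.7099)
W - b(L)*(-2) = -1824739/1067135 - (-5 - 5/3*29)*(-2) = -1824739/1067135 - (-5 - 145/3)*(-2) = -1824739/1067135 - (-160)*(-2)/3 = -1824739/1067135 - 1*320/3 = -1824739/1067135 - 320/3 = -346957417/3201405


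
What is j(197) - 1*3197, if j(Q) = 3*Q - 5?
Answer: -2611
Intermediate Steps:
j(Q) = -5 + 3*Q
j(197) - 1*3197 = (-5 + 3*197) - 1*3197 = (-5 + 591) - 3197 = 586 - 3197 = -2611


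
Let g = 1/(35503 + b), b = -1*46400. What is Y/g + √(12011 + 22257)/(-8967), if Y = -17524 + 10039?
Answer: 81564045 - 2*√8567/8967 ≈ 8.1564e+7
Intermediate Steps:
b = -46400
g = -1/10897 (g = 1/(35503 - 46400) = 1/(-10897) = -1/10897 ≈ -9.1768e-5)
Y = -7485
Y/g + √(12011 + 22257)/(-8967) = -7485/(-1/10897) + √(12011 + 22257)/(-8967) = -7485*(-10897) + √34268*(-1/8967) = 81564045 + (2*√8567)*(-1/8967) = 81564045 - 2*√8567/8967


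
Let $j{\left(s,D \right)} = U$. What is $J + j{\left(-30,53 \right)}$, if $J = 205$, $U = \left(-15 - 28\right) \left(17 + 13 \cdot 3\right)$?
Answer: $-2203$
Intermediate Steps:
$U = -2408$ ($U = - 43 \left(17 + 39\right) = \left(-43\right) 56 = -2408$)
$j{\left(s,D \right)} = -2408$
$J + j{\left(-30,53 \right)} = 205 - 2408 = -2203$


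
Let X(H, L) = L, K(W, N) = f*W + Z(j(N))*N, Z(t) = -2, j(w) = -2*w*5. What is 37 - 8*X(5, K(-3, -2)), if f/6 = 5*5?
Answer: 3605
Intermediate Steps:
j(w) = -10*w
f = 150 (f = 6*(5*5) = 6*25 = 150)
K(W, N) = -2*N + 150*W (K(W, N) = 150*W - 2*N = -2*N + 150*W)
37 - 8*X(5, K(-3, -2)) = 37 - 8*(-2*(-2) + 150*(-3)) = 37 - 8*(4 - 450) = 37 - 8*(-446) = 37 + 3568 = 3605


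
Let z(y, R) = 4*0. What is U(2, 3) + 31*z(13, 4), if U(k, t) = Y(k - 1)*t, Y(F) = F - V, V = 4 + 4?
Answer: -21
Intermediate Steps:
V = 8
Y(F) = -8 + F (Y(F) = F - 1*8 = F - 8 = -8 + F)
z(y, R) = 0
U(k, t) = t*(-9 + k) (U(k, t) = (-8 + (k - 1))*t = (-8 + (-1 + k))*t = (-9 + k)*t = t*(-9 + k))
U(2, 3) + 31*z(13, 4) = 3*(-9 + 2) + 31*0 = 3*(-7) + 0 = -21 + 0 = -21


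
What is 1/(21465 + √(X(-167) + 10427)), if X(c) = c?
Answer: 159/3412859 - 2*√285/153578655 ≈ 4.6369e-5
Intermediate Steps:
1/(21465 + √(X(-167) + 10427)) = 1/(21465 + √(-167 + 10427)) = 1/(21465 + √10260) = 1/(21465 + 6*√285)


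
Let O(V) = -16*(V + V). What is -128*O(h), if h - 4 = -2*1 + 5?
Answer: 28672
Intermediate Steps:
h = 7 (h = 4 + (-2*1 + 5) = 4 + (-2 + 5) = 4 + 3 = 7)
O(V) = -32*V
-128*O(h) = -(-4096)*7 = -128*(-224) = 28672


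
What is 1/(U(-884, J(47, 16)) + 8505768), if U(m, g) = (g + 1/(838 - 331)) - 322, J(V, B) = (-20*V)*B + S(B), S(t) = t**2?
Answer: 507/4304765635 ≈ 1.1778e-7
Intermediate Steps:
J(V, B) = B**2 - 20*B*V (J(V, B) = (-20*V)*B + B**2 = -20*B*V + B**2 = B**2 - 20*B*V)
U(m, g) = -163253/507 + g (U(m, g) = (g + 1/507) - 322 = (1/507 + g) - 322 = -163253/507 + g)
1/(U(-884, J(47, 16)) + 8505768) = 1/((-163253/507 + 16*(16 - 20*47)) + 8505768) = 1/((-163253/507 + 16*(16 - 940)) + 8505768) = 1/((-163253/507 + 16*(-924)) + 8505768) = 1/((-163253/507 - 14784) + 8505768) = 1/(-7658741/507 + 8505768) = 1/(4304765635/507) = 507/4304765635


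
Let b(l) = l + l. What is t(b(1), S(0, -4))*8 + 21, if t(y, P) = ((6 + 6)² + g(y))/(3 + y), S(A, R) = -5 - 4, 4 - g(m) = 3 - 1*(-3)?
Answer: 1241/5 ≈ 248.20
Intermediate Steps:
g(m) = -2 (g(m) = 4 - (3 - 1*(-3)) = 4 - (3 + 3) = 4 - 1*6 = 4 - 6 = -2)
S(A, R) = -9
b(l) = 2*l
t(y, P) = 142/(3 + y) (t(y, P) = ((6 + 6)² - 2)/(3 + y) = (12² - 2)/(3 + y) = (144 - 2)/(3 + y) = 142/(3 + y))
t(b(1), S(0, -4))*8 + 21 = (142/(3 + 2*1))*8 + 21 = (142/(3 + 2))*8 + 21 = (142/5)*8 + 21 = 1136/5 + 21 = 1241/5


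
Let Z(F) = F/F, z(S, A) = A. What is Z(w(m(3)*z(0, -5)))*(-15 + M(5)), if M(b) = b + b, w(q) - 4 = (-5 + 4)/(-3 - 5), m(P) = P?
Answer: -5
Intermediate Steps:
w(q) = 33/8 (w(q) = 4 + (-5 + 4)/(-3 - 5) = 4 - 1/(-8) = 4 - 1*(-⅛) = 4 + ⅛ = 33/8)
Z(F) = 1
M(b) = 2*b
Z(w(m(3)*z(0, -5)))*(-15 + M(5)) = 1*(-15 + 2*5) = 1*(-15 + 10) = 1*(-5) = -5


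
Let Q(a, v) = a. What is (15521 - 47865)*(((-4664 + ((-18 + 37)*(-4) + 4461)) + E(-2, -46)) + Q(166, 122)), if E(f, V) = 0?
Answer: 3654872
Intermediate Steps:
(15521 - 47865)*(((-4664 + ((-18 + 37)*(-4) + 4461)) + E(-2, -46)) + Q(166, 122)) = (15521 - 47865)*(((-4664 + ((-18 + 37)*(-4) + 4461)) + 0) + 166) = -32344*(((-4664 + (19*(-4) + 4461)) + 0) + 166) = -32344*(((-4664 + (-76 + 4461)) + 0) + 166) = -32344*(((-4664 + 4385) + 0) + 166) = -32344*((-279 + 0) + 166) = -32344*(-279 + 166) = -32344*(-113) = 3654872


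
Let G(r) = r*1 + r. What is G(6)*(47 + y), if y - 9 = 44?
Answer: 1200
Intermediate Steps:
y = 53 (y = 9 + 44 = 53)
G(r) = 2*r (G(r) = r + r = 2*r)
G(6)*(47 + y) = (2*6)*(47 + 53) = 12*100 = 1200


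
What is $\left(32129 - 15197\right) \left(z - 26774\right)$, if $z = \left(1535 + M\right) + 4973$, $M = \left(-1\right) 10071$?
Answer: $-513666084$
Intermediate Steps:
$M = -10071$
$z = -3563$ ($z = \left(1535 - 10071\right) + 4973 = -8536 + 4973 = -3563$)
$\left(32129 - 15197\right) \left(z - 26774\right) = \left(32129 - 15197\right) \left(-3563 - 26774\right) = 16932 \left(-30337\right) = -513666084$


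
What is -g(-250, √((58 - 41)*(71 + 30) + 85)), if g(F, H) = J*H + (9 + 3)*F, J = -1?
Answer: 3000 + √1802 ≈ 3042.4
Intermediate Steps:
g(F, H) = -H + 12*F (g(F, H) = -H + (9 + 3)*F = -H + 12*F)
-g(-250, √((58 - 41)*(71 + 30) + 85)) = -(-√((58 - 41)*(71 + 30) + 85) + 12*(-250)) = -(-√(17*101 + 85) - 3000) = -(-√(1717 + 85) - 3000) = -(-√1802 - 3000) = -(-3000 - √1802) = 3000 + √1802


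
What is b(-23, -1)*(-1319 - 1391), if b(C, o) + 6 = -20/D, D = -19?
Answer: 254740/19 ≈ 13407.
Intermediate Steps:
b(C, o) = -94/19 (b(C, o) = -6 - 20/(-19) = -6 - 20*(-1/19) = -6 + 20/19 = -94/19)
b(-23, -1)*(-1319 - 1391) = -94*(-1319 - 1391)/19 = -94/19*(-2710) = 254740/19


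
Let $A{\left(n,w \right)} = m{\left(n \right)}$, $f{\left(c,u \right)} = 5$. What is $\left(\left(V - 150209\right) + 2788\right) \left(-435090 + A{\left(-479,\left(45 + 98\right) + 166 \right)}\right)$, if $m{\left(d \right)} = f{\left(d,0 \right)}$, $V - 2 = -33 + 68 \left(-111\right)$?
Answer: $67438175000$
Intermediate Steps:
$V = -7579$ ($V = 2 + \left(-33 + 68 \left(-111\right)\right) = 2 - 7581 = -7579$)
$m{\left(d \right)} = 5$
$A{\left(n,w \right)} = 5$
$\left(\left(V - 150209\right) + 2788\right) \left(-435090 + A{\left(-479,\left(45 + 98\right) + 166 \right)}\right) = \left(\left(-7579 - 150209\right) + 2788\right) \left(-435090 + 5\right) = \left(-157788 + 2788\right) \left(-435085\right) = \left(-155000\right) \left(-435085\right) = 67438175000$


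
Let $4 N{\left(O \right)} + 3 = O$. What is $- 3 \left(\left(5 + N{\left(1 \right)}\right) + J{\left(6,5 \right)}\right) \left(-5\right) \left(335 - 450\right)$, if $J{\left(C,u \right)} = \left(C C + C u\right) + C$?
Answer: $- \frac{263925}{2} \approx -1.3196 \cdot 10^{5}$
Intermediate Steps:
$J{\left(C,u \right)} = C + C^{2} + C u$ ($J{\left(C,u \right)} = \left(C^{2} + C u\right) + C = C + C^{2} + C u$)
$N{\left(O \right)} = - \frac{3}{4} + \frac{O}{4}$
$- 3 \left(\left(5 + N{\left(1 \right)}\right) + J{\left(6,5 \right)}\right) \left(-5\right) \left(335 - 450\right) = - 3 \left(\left(5 + \left(- \frac{3}{4} + \frac{1}{4} \cdot 1\right)\right) + 6 \left(1 + 6 + 5\right)\right) \left(-5\right) \left(335 - 450\right) = - 3 \left(\left(5 + \left(- \frac{3}{4} + \frac{1}{4}\right)\right) + 6 \cdot 12\right) \left(-5\right) \left(-115\right) = - 3 \left(\left(5 - \frac{1}{2}\right) + 72\right) \left(-5\right) \left(-115\right) = - 3 \left(\frac{9}{2} + 72\right) \left(-5\right) \left(-115\right) = \left(-3\right) \frac{153}{2} \left(-5\right) \left(-115\right) = \left(- \frac{459}{2}\right) \left(-5\right) \left(-115\right) = \frac{2295}{2} \left(-115\right) = - \frac{263925}{2}$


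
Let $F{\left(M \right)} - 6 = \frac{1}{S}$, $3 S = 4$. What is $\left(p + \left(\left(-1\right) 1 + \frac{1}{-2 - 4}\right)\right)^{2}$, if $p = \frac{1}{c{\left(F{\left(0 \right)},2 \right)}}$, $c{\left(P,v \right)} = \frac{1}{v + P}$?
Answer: $\frac{8281}{144} \approx 57.507$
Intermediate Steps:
$S = \frac{4}{3}$ ($S = \frac{1}{3} \cdot 4 = \frac{4}{3} \approx 1.3333$)
$F{\left(M \right)} = \frac{27}{4}$ ($F{\left(M \right)} = 6 + \frac{1}{\frac{4}{3}} = 6 + \frac{3}{4} = \frac{27}{4}$)
$c{\left(P,v \right)} = \frac{1}{P + v}$
$p = \frac{35}{4}$ ($p = \frac{1}{\frac{1}{\frac{27}{4} + 2}} = \frac{1}{\frac{1}{\frac{35}{4}}} = \frac{1}{\frac{4}{35}} = \frac{35}{4} \approx 8.75$)
$\left(p + \left(\left(-1\right) 1 + \frac{1}{-2 - 4}\right)\right)^{2} = \left(\frac{35}{4} + \left(\left(-1\right) 1 + \frac{1}{-2 - 4}\right)\right)^{2} = \left(\frac{35}{4} - \left(1 - \frac{1}{-6}\right)\right)^{2} = \left(\frac{35}{4} - \frac{7}{6}\right)^{2} = \left(\frac{91}{12}\right)^{2} = \frac{8281}{144}$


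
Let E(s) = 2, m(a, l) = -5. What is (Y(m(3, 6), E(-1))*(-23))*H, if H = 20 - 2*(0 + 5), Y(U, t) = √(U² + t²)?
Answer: -230*√29 ≈ -1238.6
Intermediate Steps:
H = 10 (H = 20 - 2*5 = 20 - 10 = 10)
(Y(m(3, 6), E(-1))*(-23))*H = (√((-5)² + 2²)*(-23))*10 = (√(25 + 4)*(-23))*10 = (√29*(-23))*10 = -23*√29*10 = -230*√29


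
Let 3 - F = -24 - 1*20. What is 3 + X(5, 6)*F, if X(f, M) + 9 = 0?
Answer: -420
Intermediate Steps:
X(f, M) = -9 (X(f, M) = -9 + 0 = -9)
F = 47 (F = 3 - (-24 - 1*20) = 3 - (-24 - 20) = 3 - 1*(-44) = 3 + 44 = 47)
3 + X(5, 6)*F = 3 - 9*47 = 3 - 423 = -420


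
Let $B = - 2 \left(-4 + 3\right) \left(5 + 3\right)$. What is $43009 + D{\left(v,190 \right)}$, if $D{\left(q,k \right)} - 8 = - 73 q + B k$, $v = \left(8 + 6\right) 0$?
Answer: $46057$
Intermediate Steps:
$B = 16$ ($B = \left(-2\right) \left(-1\right) 8 = 2 \cdot 8 = 16$)
$v = 0$ ($v = 14 \cdot 0 = 0$)
$D{\left(q,k \right)} = 8 - 73 q + 16 k$ ($D{\left(q,k \right)} = 8 + \left(- 73 q + 16 k\right) = 8 - 73 q + 16 k$)
$43009 + D{\left(v,190 \right)} = 43009 + \left(8 - 0 + 16 \cdot 190\right) = 43009 + \left(8 + 0 + 3040\right) = 43009 + 3048 = 46057$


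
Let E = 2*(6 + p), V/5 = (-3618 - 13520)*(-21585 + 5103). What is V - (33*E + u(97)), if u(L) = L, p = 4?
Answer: 1412341823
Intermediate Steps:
V = 1412342580 (V = 5*((-3618 - 13520)*(-21585 + 5103)) = 5*(-17138*(-16482)) = 5*282468516 = 1412342580)
E = 20 (E = 2*(6 + 4) = 2*10 = 20)
V - (33*E + u(97)) = 1412342580 - (33*20 + 97) = 1412342580 - (660 + 97) = 1412342580 - 1*757 = 1412342580 - 757 = 1412341823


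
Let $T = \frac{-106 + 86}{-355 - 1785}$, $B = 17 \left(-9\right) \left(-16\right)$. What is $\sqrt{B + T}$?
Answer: $\frac{\sqrt{28027259}}{107} \approx 49.477$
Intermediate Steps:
$B = 2448$ ($B = \left(-153\right) \left(-16\right) = 2448$)
$T = \frac{1}{107}$ ($T = - \frac{20}{-2140} = \left(-20\right) \left(- \frac{1}{2140}\right) = \frac{1}{107} \approx 0.0093458$)
$\sqrt{B + T} = \sqrt{2448 + \frac{1}{107}} = \sqrt{\frac{261937}{107}} = \frac{\sqrt{28027259}}{107}$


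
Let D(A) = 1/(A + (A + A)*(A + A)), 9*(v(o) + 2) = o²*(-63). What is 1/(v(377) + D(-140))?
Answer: -78260/77861265299 ≈ -1.0051e-6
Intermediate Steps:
v(o) = -2 - 7*o² (v(o) = -2 + (o²*(-63))/9 = -2 + (-63*o²)/9 = -2 - 7*o²)
D(A) = 1/(A + 4*A²) (D(A) = 1/(A + (2*A)*(2*A)) = 1/(A + 4*A²))
1/(v(377) + D(-140)) = 1/((-2 - 7*377²) + 1/((-140)*(1 + 4*(-140)))) = 1/((-2 - 7*142129) - 1/(140*(1 - 560))) = 1/((-2 - 994903) - 1/140/(-559)) = 1/(-994905 - 1/140*(-1/559)) = 1/(-994905 + 1/78260) = 1/(-77861265299/78260) = -78260/77861265299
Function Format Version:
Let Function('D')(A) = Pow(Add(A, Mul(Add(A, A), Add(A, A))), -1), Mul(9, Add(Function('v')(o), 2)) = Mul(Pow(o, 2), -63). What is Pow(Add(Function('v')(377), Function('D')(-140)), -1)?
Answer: Rational(-78260, 77861265299) ≈ -1.0051e-6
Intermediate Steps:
Function('v')(o) = Add(-2, Mul(-7, Pow(o, 2))) (Function('v')(o) = Add(-2, Mul(Rational(1, 9), Mul(Pow(o, 2), -63))) = Add(-2, Mul(Rational(1, 9), Mul(-63, Pow(o, 2)))) = Add(-2, Mul(-7, Pow(o, 2))))
Function('D')(A) = Pow(Add(A, Mul(4, Pow(A, 2))), -1) (Function('D')(A) = Pow(Add(A, Mul(Mul(2, A), Mul(2, A))), -1) = Pow(Add(A, Mul(4, Pow(A, 2))), -1))
Pow(Add(Function('v')(377), Function('D')(-140)), -1) = Pow(Add(Add(-2, Mul(-7, Pow(377, 2))), Mul(Pow(-140, -1), Pow(Add(1, Mul(4, -140)), -1))), -1) = Pow(Add(Add(-2, Mul(-7, 142129)), Mul(Rational(-1, 140), Pow(Add(1, -560), -1))), -1) = Pow(Add(Add(-2, -994903), Mul(Rational(-1, 140), Pow(-559, -1))), -1) = Pow(Add(-994905, Mul(Rational(-1, 140), Rational(-1, 559))), -1) = Pow(Add(-994905, Rational(1, 78260)), -1) = Pow(Rational(-77861265299, 78260), -1) = Rational(-78260, 77861265299)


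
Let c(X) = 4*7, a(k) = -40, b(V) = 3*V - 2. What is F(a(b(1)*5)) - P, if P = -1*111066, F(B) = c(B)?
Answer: 111094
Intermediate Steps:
b(V) = -2 + 3*V
c(X) = 28
F(B) = 28
P = -111066
F(a(b(1)*5)) - P = 28 - 1*(-111066) = 28 + 111066 = 111094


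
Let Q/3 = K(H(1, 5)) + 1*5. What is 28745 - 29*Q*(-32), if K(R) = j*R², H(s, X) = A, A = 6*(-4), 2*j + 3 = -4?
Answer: -5569879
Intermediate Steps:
j = -7/2 (j = -3/2 + (½)*(-4) = -3/2 - 2 = -7/2 ≈ -3.5000)
A = -24
H(s, X) = -24
K(R) = -7*R²/2
Q = -6033 (Q = 3*(-7/2*(-24)² + 1*5) = 3*(-7/2*576 + 5) = 3*(-2016 + 5) = 3*(-2011) = -6033)
28745 - 29*Q*(-32) = 28745 - 29*(-6033)*(-32) = 28745 + 174957*(-32) = 28745 - 5598624 = -5569879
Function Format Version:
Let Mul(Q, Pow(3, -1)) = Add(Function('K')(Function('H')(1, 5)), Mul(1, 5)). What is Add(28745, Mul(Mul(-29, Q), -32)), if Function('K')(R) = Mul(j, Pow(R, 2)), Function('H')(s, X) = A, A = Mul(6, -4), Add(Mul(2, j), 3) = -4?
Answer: -5569879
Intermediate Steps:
j = Rational(-7, 2) (j = Add(Rational(-3, 2), Mul(Rational(1, 2), -4)) = Add(Rational(-3, 2), -2) = Rational(-7, 2) ≈ -3.5000)
A = -24
Function('H')(s, X) = -24
Function('K')(R) = Mul(Rational(-7, 2), Pow(R, 2))
Q = -6033 (Q = Mul(3, Add(Mul(Rational(-7, 2), Pow(-24, 2)), Mul(1, 5))) = Mul(3, Add(Mul(Rational(-7, 2), 576), 5)) = Mul(3, Add(-2016, 5)) = Mul(3, -2011) = -6033)
Add(28745, Mul(Mul(-29, Q), -32)) = Add(28745, Mul(Mul(-29, -6033), -32)) = Add(28745, Mul(174957, -32)) = Add(28745, -5598624) = -5569879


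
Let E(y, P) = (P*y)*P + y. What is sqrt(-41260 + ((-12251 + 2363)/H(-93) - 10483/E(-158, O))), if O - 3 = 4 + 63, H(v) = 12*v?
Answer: I*sqrt(1265897615119404654)/5539638 ≈ 203.1*I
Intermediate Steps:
O = 70 (O = 3 + (4 + 63) = 3 + 67 = 70)
E(y, P) = y + y*P**2 (E(y, P) = y*P**2 + y = y + y*P**2)
sqrt(-41260 + ((-12251 + 2363)/H(-93) - 10483/E(-158, O))) = sqrt(-41260 + ((-12251 + 2363)/((12*(-93))) - 10483*(-1/(158*(1 + 70**2))))) = sqrt(-41260 + (-9888/(-1116) - 10483*(-1/(158*(1 + 4900))))) = sqrt(-41260 + (-9888*(-1/1116) - 10483/((-158*4901)))) = sqrt(-41260 + (824/93 - 10483/(-774358))) = sqrt(-41260 + (824/93 - 10483*(-1/774358))) = sqrt(-41260 + (824/93 + 10483/774358)) = sqrt(-41260 + 639045911/72015294) = sqrt(-2970711984529/72015294) = I*sqrt(1265897615119404654)/5539638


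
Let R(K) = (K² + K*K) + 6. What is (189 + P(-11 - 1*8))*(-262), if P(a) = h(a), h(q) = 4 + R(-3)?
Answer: -56854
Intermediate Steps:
R(K) = 6 + 2*K² (R(K) = (K² + K²) + 6 = 2*K² + 6 = 6 + 2*K²)
h(q) = 28 (h(q) = 4 + (6 + 2*(-3)²) = 4 + (6 + 2*9) = 4 + (6 + 18) = 4 + 24 = 28)
P(a) = 28
(189 + P(-11 - 1*8))*(-262) = (189 + 28)*(-262) = 217*(-262) = -56854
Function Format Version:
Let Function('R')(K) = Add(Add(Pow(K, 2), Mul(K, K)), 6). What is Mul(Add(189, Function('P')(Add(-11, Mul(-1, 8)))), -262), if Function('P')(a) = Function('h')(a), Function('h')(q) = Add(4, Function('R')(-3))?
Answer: -56854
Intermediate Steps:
Function('R')(K) = Add(6, Mul(2, Pow(K, 2))) (Function('R')(K) = Add(Add(Pow(K, 2), Pow(K, 2)), 6) = Add(Mul(2, Pow(K, 2)), 6) = Add(6, Mul(2, Pow(K, 2))))
Function('h')(q) = 28 (Function('h')(q) = Add(4, Add(6, Mul(2, Pow(-3, 2)))) = Add(4, Add(6, Mul(2, 9))) = Add(4, Add(6, 18)) = Add(4, 24) = 28)
Function('P')(a) = 28
Mul(Add(189, Function('P')(Add(-11, Mul(-1, 8)))), -262) = Mul(Add(189, 28), -262) = Mul(217, -262) = -56854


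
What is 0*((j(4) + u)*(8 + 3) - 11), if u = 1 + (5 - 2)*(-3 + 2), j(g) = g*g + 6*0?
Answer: 0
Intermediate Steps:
j(g) = g² (j(g) = g² + 0 = g²)
u = -2 (u = 1 + 3*(-1) = 1 - 3 = -2)
0*((j(4) + u)*(8 + 3) - 11) = 0*((4² - 2)*(8 + 3) - 11) = 0*((16 - 2)*11 - 11) = 0*(14*11 - 11) = 0*(154 - 11) = 0*143 = 0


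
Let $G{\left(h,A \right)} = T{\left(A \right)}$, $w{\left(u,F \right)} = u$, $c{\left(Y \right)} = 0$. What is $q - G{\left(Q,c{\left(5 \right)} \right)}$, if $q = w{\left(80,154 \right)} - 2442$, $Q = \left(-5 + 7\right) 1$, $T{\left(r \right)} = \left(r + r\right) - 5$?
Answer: $-2357$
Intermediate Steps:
$T{\left(r \right)} = -5 + 2 r$ ($T{\left(r \right)} = 2 r - 5 = -5 + 2 r$)
$Q = 2$ ($Q = 2 \cdot 1 = 2$)
$G{\left(h,A \right)} = -5 + 2 A$
$q = -2362$ ($q = 80 - 2442 = -2362$)
$q - G{\left(Q,c{\left(5 \right)} \right)} = -2362 - \left(-5 + 2 \cdot 0\right) = -2362 - \left(-5 + 0\right) = -2362 - -5 = -2362 + 5 = -2357$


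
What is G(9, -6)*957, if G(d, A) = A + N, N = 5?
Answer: -957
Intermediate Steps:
G(d, A) = 5 + A (G(d, A) = A + 5 = 5 + A)
G(9, -6)*957 = (5 - 6)*957 = -1*957 = -957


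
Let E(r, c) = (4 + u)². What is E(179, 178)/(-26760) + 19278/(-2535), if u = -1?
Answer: -11464491/1507480 ≈ -7.6051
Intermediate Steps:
E(r, c) = 9 (E(r, c) = (4 - 1)² = 3² = 9)
E(179, 178)/(-26760) + 19278/(-2535) = 9/(-26760) + 19278/(-2535) = 9*(-1/26760) + 19278*(-1/2535) = -3/8920 - 6426/845 = -11464491/1507480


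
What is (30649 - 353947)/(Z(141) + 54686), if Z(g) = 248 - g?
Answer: -323298/54793 ≈ -5.9004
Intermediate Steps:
(30649 - 353947)/(Z(141) + 54686) = (30649 - 353947)/((248 - 1*141) + 54686) = -323298/((248 - 141) + 54686) = -323298/(107 + 54686) = -323298/54793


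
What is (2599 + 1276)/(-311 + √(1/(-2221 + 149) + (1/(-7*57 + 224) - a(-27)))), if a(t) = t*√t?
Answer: 20072500/(-1610980 + √1554*√(-107 + 1398600*I*√3)) ≈ -12.795 - 0.35412*I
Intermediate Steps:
a(t) = t^(3/2)
(2599 + 1276)/(-311 + √(1/(-2221 + 149) + (1/(-7*57 + 224) - a(-27)))) = (2599 + 1276)/(-311 + √(1/(-2221 + 149) + (1/(-7*57 + 224) - (-27)^(3/2)))) = 3875/(-311 + √(1/(-2072) + (1/(-399 + 224) - (-81)*I*√3))) = 3875/(-311 + √(-1/2072 + (1/(-175) + 81*I*√3))) = 3875/(-311 + √(-1/2072 + (-1/175 + 81*I*√3))) = 3875/(-311 + √(-321/51800 + 81*I*√3))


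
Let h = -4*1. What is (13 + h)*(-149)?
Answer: -1341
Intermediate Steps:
h = -4
(13 + h)*(-149) = (13 - 4)*(-149) = 9*(-149) = -1341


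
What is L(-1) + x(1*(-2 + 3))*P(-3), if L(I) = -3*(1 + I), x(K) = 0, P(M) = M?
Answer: 0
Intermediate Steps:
L(I) = -3 - 3*I
L(-1) + x(1*(-2 + 3))*P(-3) = (-3 - 3*(-1)) + 0*(-3) = (-3 + 3) + 0 = 0 + 0 = 0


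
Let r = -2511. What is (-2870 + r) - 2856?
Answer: -8237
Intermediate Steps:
(-2870 + r) - 2856 = (-2870 - 2511) - 2856 = -5381 - 2856 = -8237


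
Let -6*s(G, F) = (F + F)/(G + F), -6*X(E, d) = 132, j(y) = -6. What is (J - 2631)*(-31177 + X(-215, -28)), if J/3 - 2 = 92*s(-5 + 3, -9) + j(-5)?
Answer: 932881299/11 ≈ 8.4807e+7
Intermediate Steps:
X(E, d) = -22 (X(E, d) = -1/6*132 = -22)
s(G, F) = -F/(3*(F + G)) (s(G, F) = -(F + F)/(6*(G + F)) = -2*F/(6*(F + G)) = -F/(3*(F + G)))
J = -960/11 (J = 6 + 3*(92*(-1*(-9)/(3*(-9) + 3*(-5 + 3))) - 6) = 6 + 3*(92*(-1*(-9)/(-27 + 3*(-2))) - 6) = 6 + 3*(92*(-1*(-9)/(-27 - 6)) - 6) = 6 + 3*(92*(-1*(-9)/(-33)) - 6) = 6 + 3*(92*(-1*(-9)*(-1/33)) - 6) = 6 + 3*(92*(-3/11) - 6) = 6 + 3*(-276/11 - 6) = 6 + 3*(-342/11) = 6 - 1026/11 = -960/11 ≈ -87.273)
(J - 2631)*(-31177 + X(-215, -28)) = (-960/11 - 2631)*(-31177 - 22) = -29901/11*(-31199) = 932881299/11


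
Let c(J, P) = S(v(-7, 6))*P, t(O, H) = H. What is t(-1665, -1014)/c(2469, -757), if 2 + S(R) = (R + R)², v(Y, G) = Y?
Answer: 507/73429 ≈ 0.0069046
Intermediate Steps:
S(R) = -2 + 4*R² (S(R) = -2 + (R + R)² = -2 + (2*R)² = -2 + 4*R²)
c(J, P) = 194*P (c(J, P) = (-2 + 4*(-7)²)*P = (-2 + 4*49)*P = (-2 + 196)*P = 194*P)
t(-1665, -1014)/c(2469, -757) = -1014/(194*(-757)) = -1014/(-146858) = -1014*(-1/146858) = 507/73429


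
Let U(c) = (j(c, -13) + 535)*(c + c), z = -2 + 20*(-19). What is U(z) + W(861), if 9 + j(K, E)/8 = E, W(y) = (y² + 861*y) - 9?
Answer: 1208357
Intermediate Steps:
W(y) = -9 + y² + 861*y
j(K, E) = -72 + 8*E
z = -382 (z = -2 - 380 = -382)
U(c) = 718*c (U(c) = ((-72 + 8*(-13)) + 535)*(c + c) = ((-72 - 104) + 535)*(2*c) = (-176 + 535)*(2*c) = 359*(2*c) = 718*c)
U(z) + W(861) = 718*(-382) + (-9 + 861² + 861*861) = -274276 + (-9 + 741321 + 741321) = -274276 + 1482633 = 1208357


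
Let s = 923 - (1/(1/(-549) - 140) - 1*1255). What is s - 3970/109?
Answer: 17941876793/8377849 ≈ 2141.6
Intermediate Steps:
s = 167403807/76861 (s = 923 - (1/(-1/549 - 140) - 1255) = 923 - (1/(-76861/549) - 1255) = 923 - (-549/76861 - 1255) = 923 - 1*(-96461104/76861) = 923 + 96461104/76861 = 167403807/76861 ≈ 2178.0)
s - 3970/109 = 167403807/76861 - 3970/109 = 17941876793/8377849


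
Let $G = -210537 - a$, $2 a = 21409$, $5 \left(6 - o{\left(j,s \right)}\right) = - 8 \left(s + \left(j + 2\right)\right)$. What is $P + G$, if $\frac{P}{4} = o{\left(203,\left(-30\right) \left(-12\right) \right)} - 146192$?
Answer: $- \frac{1604739}{2} \approx -8.0237 \cdot 10^{5}$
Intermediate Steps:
$o{\left(j,s \right)} = \frac{46}{5} + \frac{8 j}{5} + \frac{8 s}{5}$ ($o{\left(j,s \right)} = 6 - \frac{\left(-8\right) \left(s + \left(j + 2\right)\right)}{5} = 6 - \frac{\left(-8\right) \left(s + \left(2 + j\right)\right)}{5} = 6 - \frac{\left(-8\right) \left(2 + j + s\right)}{5} = 6 - \frac{-16 - 8 j - 8 s}{5} = 6 + \left(\frac{16}{5} + \frac{8 j}{5} + \frac{8 s}{5}\right) = \frac{46}{5} + \frac{8 j}{5} + \frac{8 s}{5}$)
$a = \frac{21409}{2}$ ($a = \frac{1}{2} \cdot 21409 = \frac{21409}{2} \approx 10705.0$)
$P = -581128$ ($P = 4 \left(\left(\frac{46}{5} + \frac{8}{5} \cdot 203 + \frac{8 \left(\left(-30\right) \left(-12\right)\right)}{5}\right) - 146192\right) = 4 \left(\left(\frac{46}{5} + \frac{1624}{5} + \frac{8}{5} \cdot 360\right) - 146192\right) = 4 \left(\left(\frac{46}{5} + \frac{1624}{5} + 576\right) - 146192\right) = 4 \left(910 - 146192\right) = 4 \left(-145282\right) = -581128$)
$G = - \frac{442483}{2}$ ($G = -210537 - \frac{21409}{2} = - \frac{442483}{2} \approx -2.2124 \cdot 10^{5}$)
$P + G = -581128 - \frac{442483}{2} = - \frac{1604739}{2}$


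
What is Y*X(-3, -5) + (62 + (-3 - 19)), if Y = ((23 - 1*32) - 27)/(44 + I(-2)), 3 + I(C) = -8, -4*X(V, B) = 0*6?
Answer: 40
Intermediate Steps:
X(V, B) = 0 (X(V, B) = -0*6 = -1/4*0 = 0)
I(C) = -11 (I(C) = -3 - 8 = -11)
Y = -12/11 (Y = ((23 - 1*32) - 27)/(44 - 11) = ((23 - 32) - 27)/33 = (-9 - 27)*(1/33) = -36*1/33 = -12/11 ≈ -1.0909)
Y*X(-3, -5) + (62 + (-3 - 19)) = -12/11*0 + (62 + (-3 - 19)) = 0 + (62 - 22) = 0 + 40 = 40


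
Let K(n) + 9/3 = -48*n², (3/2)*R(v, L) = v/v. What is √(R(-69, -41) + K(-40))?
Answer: I*√691221/3 ≈ 277.13*I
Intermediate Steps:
R(v, L) = ⅔ (R(v, L) = 2*(v/v)/3 = (⅔)*1 = ⅔)
K(n) = -3 - 48*n²
√(R(-69, -41) + K(-40)) = √(⅔ + (-3 - 48*(-40)²)) = √(⅔ + (-3 - 48*1600)) = √(⅔ + (-3 - 76800)) = √(⅔ - 76803) = √(-230407/3) = I*√691221/3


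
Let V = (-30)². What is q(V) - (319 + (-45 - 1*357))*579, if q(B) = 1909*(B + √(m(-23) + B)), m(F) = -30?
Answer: 1766157 + 1909*√870 ≈ 1.8225e+6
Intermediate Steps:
V = 900
q(B) = 1909*B + 1909*√(-30 + B) (q(B) = 1909*(B + √(-30 + B)) = 1909*B + 1909*√(-30 + B))
q(V) - (319 + (-45 - 1*357))*579 = (1909*900 + 1909*√(-30 + 900)) - (319 + (-45 - 1*357))*579 = (1718100 + 1909*√870) - (319 + (-45 - 357))*579 = (1718100 + 1909*√870) - (319 - 402)*579 = (1718100 + 1909*√870) - (-83)*579 = (1718100 + 1909*√870) - 1*(-48057) = (1718100 + 1909*√870) + 48057 = 1766157 + 1909*√870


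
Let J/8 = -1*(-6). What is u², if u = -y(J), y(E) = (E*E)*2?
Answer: 21233664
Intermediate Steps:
J = 48 (J = 8*(-1*(-6)) = 8*6 = 48)
y(E) = 2*E² (y(E) = E²*2 = 2*E²)
u = -4608 (u = -2*48² = -2*2304 = -1*4608 = -4608)
u² = (-4608)² = 21233664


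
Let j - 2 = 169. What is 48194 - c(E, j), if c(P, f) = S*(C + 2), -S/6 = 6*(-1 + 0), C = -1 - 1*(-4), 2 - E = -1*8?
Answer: 48014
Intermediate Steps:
E = 10 (E = 2 - (-1)*8 = 2 - 1*(-8) = 2 + 8 = 10)
j = 171 (j = 2 + 169 = 171)
C = 3 (C = -1 + 4 = 3)
S = 36 (S = -36*(-1 + 0) = -36*(-1) = -6*(-6) = 36)
c(P, f) = 180 (c(P, f) = 36*(3 + 2) = 36*5 = 180)
48194 - c(E, j) = 48194 - 1*180 = 48194 - 180 = 48014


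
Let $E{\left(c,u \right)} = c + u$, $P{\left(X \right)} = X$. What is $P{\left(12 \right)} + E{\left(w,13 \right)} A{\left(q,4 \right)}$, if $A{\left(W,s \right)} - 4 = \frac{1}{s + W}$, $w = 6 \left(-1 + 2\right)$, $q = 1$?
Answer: $\frac{459}{5} \approx 91.8$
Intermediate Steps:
$w = 6$ ($w = 6 \cdot 1 = 6$)
$A{\left(W,s \right)} = 4 + \frac{1}{W + s}$ ($A{\left(W,s \right)} = 4 + \frac{1}{s + W} = 4 + \frac{1}{W + s}$)
$P{\left(12 \right)} + E{\left(w,13 \right)} A{\left(q,4 \right)} = 12 + \left(6 + 13\right) \frac{1 + 4 \cdot 1 + 4 \cdot 4}{1 + 4} = 12 + 19 \frac{1 + 4 + 16}{5} = 12 + 19 \cdot \frac{1}{5} \cdot 21 = 12 + 19 \cdot \frac{21}{5} = 12 + \frac{399}{5} = \frac{459}{5}$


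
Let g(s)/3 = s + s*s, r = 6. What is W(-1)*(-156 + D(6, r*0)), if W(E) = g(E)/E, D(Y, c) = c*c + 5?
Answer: 0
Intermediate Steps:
g(s) = 3*s + 3*s² (g(s) = 3*(s + s*s) = 3*(s + s²) = 3*s + 3*s²)
D(Y, c) = 5 + c² (D(Y, c) = c² + 5 = 5 + c²)
W(E) = 3 + 3*E (W(E) = (3*E*(1 + E))/E = 3 + 3*E)
W(-1)*(-156 + D(6, r*0)) = (3 + 3*(-1))*(-156 + (5 + (6*0)²)) = (3 - 3)*(-156 + (5 + 0²)) = 0*(-156 + (5 + 0)) = 0*(-156 + 5) = 0*(-151) = 0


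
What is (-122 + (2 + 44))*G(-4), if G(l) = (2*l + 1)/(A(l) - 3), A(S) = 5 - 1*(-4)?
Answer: 266/3 ≈ 88.667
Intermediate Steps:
A(S) = 9 (A(S) = 5 + 4 = 9)
G(l) = 1/6 + l/3 (G(l) = (2*l + 1)/(9 - 3) = (1 + 2*l)/6 = (1 + 2*l)*(1/6) = 1/6 + l/3)
(-122 + (2 + 44))*G(-4) = (-122 + (2 + 44))*(1/6 + (1/3)*(-4)) = (-122 + 46)*(1/6 - 4/3) = -76*(-7/6) = 266/3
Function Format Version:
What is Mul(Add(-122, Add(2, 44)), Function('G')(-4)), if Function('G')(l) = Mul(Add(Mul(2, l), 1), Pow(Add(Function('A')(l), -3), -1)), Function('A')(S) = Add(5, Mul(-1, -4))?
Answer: Rational(266, 3) ≈ 88.667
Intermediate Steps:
Function('A')(S) = 9 (Function('A')(S) = Add(5, 4) = 9)
Function('G')(l) = Add(Rational(1, 6), Mul(Rational(1, 3), l)) (Function('G')(l) = Mul(Add(Mul(2, l), 1), Pow(Add(9, -3), -1)) = Mul(Add(1, Mul(2, l)), Pow(6, -1)) = Mul(Add(1, Mul(2, l)), Rational(1, 6)) = Add(Rational(1, 6), Mul(Rational(1, 3), l)))
Mul(Add(-122, Add(2, 44)), Function('G')(-4)) = Mul(Add(-122, Add(2, 44)), Add(Rational(1, 6), Mul(Rational(1, 3), -4))) = Mul(Add(-122, 46), Add(Rational(1, 6), Rational(-4, 3))) = Mul(-76, Rational(-7, 6)) = Rational(266, 3)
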